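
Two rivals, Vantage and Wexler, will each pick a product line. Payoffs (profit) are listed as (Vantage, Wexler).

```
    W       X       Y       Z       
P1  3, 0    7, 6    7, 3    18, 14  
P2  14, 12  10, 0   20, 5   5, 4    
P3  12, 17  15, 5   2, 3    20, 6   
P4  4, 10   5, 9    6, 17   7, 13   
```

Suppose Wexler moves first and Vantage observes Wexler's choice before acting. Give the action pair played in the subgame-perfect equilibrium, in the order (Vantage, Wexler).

(P2, W)

Solve by backward induction (Wexler leads).
- W: BR = P2, leader payoff 12.
- X: BR = P3, leader payoff 5.
- Y: BR = P2, leader payoff 5.
- Z: BR = P3, leader payoff 6.
Wexler's induced payoffs are 12, 5, 5, 6, so Wexler commits to W. Subgame-perfect outcome: (P2, W) with payoffs (14, 12).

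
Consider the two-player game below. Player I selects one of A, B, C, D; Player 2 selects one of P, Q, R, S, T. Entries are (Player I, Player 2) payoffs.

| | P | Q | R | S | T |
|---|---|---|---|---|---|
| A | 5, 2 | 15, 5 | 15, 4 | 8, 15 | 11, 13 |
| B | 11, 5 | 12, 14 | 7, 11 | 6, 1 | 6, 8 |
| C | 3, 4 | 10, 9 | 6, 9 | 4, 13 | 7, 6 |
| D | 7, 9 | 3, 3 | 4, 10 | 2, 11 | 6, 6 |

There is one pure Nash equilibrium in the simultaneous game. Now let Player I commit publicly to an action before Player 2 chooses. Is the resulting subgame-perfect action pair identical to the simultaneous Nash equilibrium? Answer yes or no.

no

Work backward from Player 2's decision.
- A → Player 2 plays S (best of 2, 5, 4, 15, 13); Player I gets 8.
- B → Player 2 plays Q (best of 5, 14, 11, 1, 8); Player I gets 12.
- C → Player 2 plays S (best of 4, 9, 9, 13, 6); Player I gets 4.
- D → Player 2 plays S (best of 9, 3, 10, 11, 6); Player I gets 2.
Among 8, 12, 4, 2, the best is 12 at B. Subgame-perfect outcome: (B, Q) with payoffs (12, 14).
For the simultaneous game, intersect best replies.
Player I's best replies: P→B; Q→A; R→A; S→A; T→A.
Player 2's best replies: A→S; B→Q; C→S; D→S.
Only (A, S) has each player best-responding; Nash payoffs (8, 15).
Sequential outcome (B, Q) differs from the Nash profile (A, S).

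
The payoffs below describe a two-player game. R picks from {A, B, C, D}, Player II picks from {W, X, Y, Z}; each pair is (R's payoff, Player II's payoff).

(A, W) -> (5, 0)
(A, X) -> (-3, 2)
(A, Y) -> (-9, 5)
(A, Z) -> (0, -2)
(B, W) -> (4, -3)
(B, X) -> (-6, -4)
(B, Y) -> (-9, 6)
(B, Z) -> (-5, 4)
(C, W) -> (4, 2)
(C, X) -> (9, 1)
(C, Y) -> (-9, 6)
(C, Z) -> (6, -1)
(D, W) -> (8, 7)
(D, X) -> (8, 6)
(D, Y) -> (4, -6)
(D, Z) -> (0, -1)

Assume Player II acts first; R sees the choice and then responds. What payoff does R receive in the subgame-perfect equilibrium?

8

R best-responds to each possible Player II move:
- W: BR = D, leader payoff 7.
- X: BR = C, leader payoff 1.
- Y: BR = D, leader payoff -6.
- Z: BR = C, leader payoff -1.
Maximizing over 7, 1, -6, -1, Player II chooses W. Subgame-perfect outcome: (D, W) with payoffs (8, 7).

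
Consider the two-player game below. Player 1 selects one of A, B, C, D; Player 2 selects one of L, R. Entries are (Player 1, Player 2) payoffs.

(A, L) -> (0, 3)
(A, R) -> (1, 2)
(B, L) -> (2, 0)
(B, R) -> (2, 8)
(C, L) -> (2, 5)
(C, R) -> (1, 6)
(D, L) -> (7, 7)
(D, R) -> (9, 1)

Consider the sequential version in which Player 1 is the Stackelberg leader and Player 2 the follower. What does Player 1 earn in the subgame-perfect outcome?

Backward induction with Player 1 moving first.
- A → Player 2 plays L (best of 3, 2); Player 1 gets 0.
- B → Player 2 plays R (best of 0, 8); Player 1 gets 2.
- C → Player 2 plays R (best of 5, 6); Player 1 gets 1.
- D → Player 2 plays L (best of 7, 1); Player 1 gets 7.
Maximizing over 0, 2, 1, 7, Player 1 chooses D. Subgame-perfect outcome: (D, L) with payoffs (7, 7).

7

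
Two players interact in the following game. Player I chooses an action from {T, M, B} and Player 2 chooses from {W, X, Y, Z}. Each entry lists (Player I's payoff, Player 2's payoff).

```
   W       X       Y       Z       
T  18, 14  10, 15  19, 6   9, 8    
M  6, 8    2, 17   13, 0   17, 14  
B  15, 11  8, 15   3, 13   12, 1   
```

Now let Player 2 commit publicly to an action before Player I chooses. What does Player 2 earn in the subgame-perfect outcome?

15

Work backward from Player I's decision.
- W → Player I plays T (best of 18, 6, 15); Player 2 gets 14.
- X → Player I plays T (best of 10, 2, 8); Player 2 gets 15.
- Y → Player I plays T (best of 19, 13, 3); Player 2 gets 6.
- Z → Player I plays M (best of 9, 17, 12); Player 2 gets 14.
Among 14, 15, 6, 14, the best is 15 at X. Subgame-perfect outcome: (T, X) with payoffs (10, 15).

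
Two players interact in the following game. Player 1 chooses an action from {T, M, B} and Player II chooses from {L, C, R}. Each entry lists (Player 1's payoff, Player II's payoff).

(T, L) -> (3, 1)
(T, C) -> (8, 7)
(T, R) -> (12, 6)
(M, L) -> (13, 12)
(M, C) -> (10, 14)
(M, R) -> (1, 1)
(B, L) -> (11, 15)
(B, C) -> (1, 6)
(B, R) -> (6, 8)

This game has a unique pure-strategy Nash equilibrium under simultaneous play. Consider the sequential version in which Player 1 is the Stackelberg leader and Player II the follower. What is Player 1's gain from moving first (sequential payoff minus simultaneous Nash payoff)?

1

Backward induction with Player 1 moving first.
- T: BR = C, leader payoff 8.
- M: BR = C, leader payoff 10.
- B: BR = L, leader payoff 11.
Maximizing over 8, 10, 11, Player 1 chooses B. Subgame-perfect outcome: (B, L) with payoffs (11, 15).
Under simultaneous play:
Player 1's best replies: L→M; C→M; R→T.
Player II's best replies: T→C; M→C; B→L.
Only (M, C) has each player best-responding; Nash payoffs (10, 14).
Player 1's commitment gain: 11 − 10 = 1.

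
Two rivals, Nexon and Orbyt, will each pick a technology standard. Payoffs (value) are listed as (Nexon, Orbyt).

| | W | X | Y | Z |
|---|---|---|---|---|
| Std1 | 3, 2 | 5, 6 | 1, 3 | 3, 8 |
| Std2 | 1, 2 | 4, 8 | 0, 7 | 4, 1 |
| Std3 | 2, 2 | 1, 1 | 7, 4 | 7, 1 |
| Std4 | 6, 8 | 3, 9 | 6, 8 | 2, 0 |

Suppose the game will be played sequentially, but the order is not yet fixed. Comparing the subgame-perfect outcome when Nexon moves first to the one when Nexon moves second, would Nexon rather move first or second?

first

If Nexon leads: Orbyt's best replies are Std1→Z, Std2→X, Std3→Y, Std4→X; Nexon's induced payoffs 3, 4, 7, 3; outcome (Std3, Y), payoffs (7, 4).
If Orbyt leads: Nexon's best replies are W→Std4, X→Std1, Y→Std3, Z→Std3; Orbyt's induced payoffs 8, 6, 4, 1; outcome (Std4, W), payoffs (6, 8).
Nexon gets 7 moving first and 6 moving second, so Nexon prefers to move first.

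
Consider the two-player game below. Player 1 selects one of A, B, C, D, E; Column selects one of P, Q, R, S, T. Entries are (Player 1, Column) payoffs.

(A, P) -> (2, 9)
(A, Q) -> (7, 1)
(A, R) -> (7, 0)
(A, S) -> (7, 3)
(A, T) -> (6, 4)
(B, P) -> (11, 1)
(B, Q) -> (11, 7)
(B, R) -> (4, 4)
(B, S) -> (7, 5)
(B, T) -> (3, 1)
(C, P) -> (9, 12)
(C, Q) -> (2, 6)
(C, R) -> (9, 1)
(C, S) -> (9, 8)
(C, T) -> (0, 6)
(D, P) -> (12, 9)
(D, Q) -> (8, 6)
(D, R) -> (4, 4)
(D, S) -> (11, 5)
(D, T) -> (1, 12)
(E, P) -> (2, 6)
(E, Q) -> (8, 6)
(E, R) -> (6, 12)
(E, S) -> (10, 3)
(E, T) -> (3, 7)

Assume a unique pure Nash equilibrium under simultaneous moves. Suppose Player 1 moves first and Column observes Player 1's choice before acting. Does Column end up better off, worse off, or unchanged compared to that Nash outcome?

Column best-responds to each possible Player 1 move:
- A: BR = P, leader payoff 2.
- B: BR = Q, leader payoff 11.
- C: BR = P, leader payoff 9.
- D: BR = T, leader payoff 1.
- E: BR = R, leader payoff 6.
Among 2, 11, 9, 1, 6, the best is 11 at B. Subgame-perfect outcome: (B, Q) with payoffs (11, 7).
Under simultaneous play:
Player 1's best replies: P→D; Q→B; R→C; S→D; T→A.
Column's best replies: A→P; B→Q; C→P; D→T; E→R.
The unique mutual best reply is (B, Q), giving (11, 7).
Column earns 7 sequentially versus 7 at the Nash outcome: unchanged.

unchanged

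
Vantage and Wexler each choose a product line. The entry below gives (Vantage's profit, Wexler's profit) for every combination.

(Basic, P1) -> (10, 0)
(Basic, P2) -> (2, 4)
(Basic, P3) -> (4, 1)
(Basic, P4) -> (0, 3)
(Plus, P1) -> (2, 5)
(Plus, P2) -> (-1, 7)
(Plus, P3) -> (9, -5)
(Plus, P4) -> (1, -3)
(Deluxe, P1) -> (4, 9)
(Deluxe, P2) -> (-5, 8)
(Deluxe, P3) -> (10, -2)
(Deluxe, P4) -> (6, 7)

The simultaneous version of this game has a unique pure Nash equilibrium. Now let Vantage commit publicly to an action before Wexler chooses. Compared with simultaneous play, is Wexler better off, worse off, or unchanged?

Work backward from Wexler's decision.
- Basic → Wexler plays P2 (best of 0, 4, 1, 3); Vantage gets 2.
- Plus → Wexler plays P2 (best of 5, 7, -5, -3); Vantage gets -1.
- Deluxe → Wexler plays P1 (best of 9, 8, -2, 7); Vantage gets 4.
Vantage's induced payoffs are 2, -1, 4, so Vantage commits to Deluxe. Subgame-perfect outcome: (Deluxe, P1) with payoffs (4, 9).
For the simultaneous game, intersect best replies.
Vantage's best replies: P1→Basic; P2→Basic; P3→Deluxe; P4→Deluxe.
Wexler's best replies: Basic→P2; Plus→P2; Deluxe→P1.
The unique mutual best reply is (Basic, P2), giving (2, 4).
Wexler earns 9 sequentially versus 4 at the Nash outcome: better off.

better off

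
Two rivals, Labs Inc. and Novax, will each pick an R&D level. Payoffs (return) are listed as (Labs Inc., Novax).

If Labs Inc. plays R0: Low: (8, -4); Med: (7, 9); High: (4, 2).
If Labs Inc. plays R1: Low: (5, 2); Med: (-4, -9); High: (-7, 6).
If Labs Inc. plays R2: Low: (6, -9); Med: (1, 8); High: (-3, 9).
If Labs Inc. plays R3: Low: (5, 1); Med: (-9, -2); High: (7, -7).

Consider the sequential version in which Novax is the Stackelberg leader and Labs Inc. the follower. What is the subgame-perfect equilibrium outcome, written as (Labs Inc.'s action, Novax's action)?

(R0, Med)

Work backward from Labs Inc.'s decision.
- Low: Labs Inc. compares 8, 5, 6, 5 and picks R0; Novax would get -4.
- Med: Labs Inc. compares 7, -4, 1, -9 and picks R0; Novax would get 9.
- High: Labs Inc. compares 4, -7, -3, 7 and picks R3; Novax would get -7.
Novax's induced payoffs are -4, 9, -7, so Novax commits to Med. Subgame-perfect outcome: (R0, Med) with payoffs (7, 9).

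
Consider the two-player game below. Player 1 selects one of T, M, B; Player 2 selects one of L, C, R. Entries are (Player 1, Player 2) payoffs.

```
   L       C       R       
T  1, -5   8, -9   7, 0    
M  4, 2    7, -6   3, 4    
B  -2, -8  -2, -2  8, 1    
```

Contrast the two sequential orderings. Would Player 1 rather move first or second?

If Player 1 leads: Player 2's best replies are T→R, M→R, B→R; Player 1's induced payoffs 7, 3, 8; outcome (B, R), payoffs (8, 1).
If Player 2 leads: Player 1's best replies are L→M, C→T, R→B; Player 2's induced payoffs 2, -9, 1; outcome (M, L), payoffs (4, 2).
Player 1 gets 8 moving first and 4 moving second, so Player 1 prefers to move first.

first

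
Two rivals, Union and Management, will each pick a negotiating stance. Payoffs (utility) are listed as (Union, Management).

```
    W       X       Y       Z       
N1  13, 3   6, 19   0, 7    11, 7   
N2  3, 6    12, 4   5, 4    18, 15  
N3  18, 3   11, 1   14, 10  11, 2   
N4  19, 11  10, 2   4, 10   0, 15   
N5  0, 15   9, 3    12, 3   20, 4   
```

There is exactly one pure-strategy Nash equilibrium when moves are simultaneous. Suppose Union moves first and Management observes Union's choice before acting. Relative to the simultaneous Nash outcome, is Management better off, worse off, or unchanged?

better off

Solve by backward induction (Union leads).
- N1: Management compares 3, 19, 7, 7 and picks X; Union would get 6.
- N2: Management compares 6, 4, 4, 15 and picks Z; Union would get 18.
- N3: Management compares 3, 1, 10, 2 and picks Y; Union would get 14.
- N4: Management compares 11, 2, 10, 15 and picks Z; Union would get 0.
- N5: Management compares 15, 3, 3, 4 and picks W; Union would get 0.
Among 6, 18, 14, 0, 0, the best is 18 at N2. Subgame-perfect outcome: (N2, Z) with payoffs (18, 15).
Now find the simultaneous Nash equilibrium.
Union's best replies: W→N4; X→N2; Y→N3; Z→N5.
Management's best replies: N1→X; N2→Z; N3→Y; N4→Z; N5→W.
The unique mutual best reply is (N3, Y), giving (14, 10).
Management earns 15 sequentially versus 10 at the Nash outcome: better off.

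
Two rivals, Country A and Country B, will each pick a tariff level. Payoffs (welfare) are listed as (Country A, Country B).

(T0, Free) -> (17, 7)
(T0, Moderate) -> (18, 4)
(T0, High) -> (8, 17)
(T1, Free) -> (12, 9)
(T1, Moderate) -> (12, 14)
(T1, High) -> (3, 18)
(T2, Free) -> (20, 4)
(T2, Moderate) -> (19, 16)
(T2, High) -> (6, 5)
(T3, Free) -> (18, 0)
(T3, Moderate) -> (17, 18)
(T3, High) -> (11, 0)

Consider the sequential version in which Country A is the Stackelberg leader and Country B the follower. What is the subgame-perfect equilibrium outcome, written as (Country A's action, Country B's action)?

(T2, Moderate)

Solve by backward induction (Country A leads).
- T0: Country B compares 7, 4, 17 and picks High; Country A would get 8.
- T1: Country B compares 9, 14, 18 and picks High; Country A would get 3.
- T2: Country B compares 4, 16, 5 and picks Moderate; Country A would get 19.
- T3: Country B compares 0, 18, 0 and picks Moderate; Country A would get 17.
Country A's induced payoffs are 8, 3, 19, 17, so Country A commits to T2. Subgame-perfect outcome: (T2, Moderate) with payoffs (19, 16).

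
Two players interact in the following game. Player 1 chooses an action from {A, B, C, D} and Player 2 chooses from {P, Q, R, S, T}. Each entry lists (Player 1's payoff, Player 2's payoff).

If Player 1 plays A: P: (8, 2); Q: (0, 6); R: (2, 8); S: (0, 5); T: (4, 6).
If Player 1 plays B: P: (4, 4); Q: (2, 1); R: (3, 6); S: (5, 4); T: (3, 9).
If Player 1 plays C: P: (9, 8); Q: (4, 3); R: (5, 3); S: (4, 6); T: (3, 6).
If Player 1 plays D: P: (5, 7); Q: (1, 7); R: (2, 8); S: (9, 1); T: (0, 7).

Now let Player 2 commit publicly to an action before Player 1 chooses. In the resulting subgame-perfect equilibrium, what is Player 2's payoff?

Backward induction with Player 2 moving first.
- P: BR = C, leader payoff 8.
- Q: BR = C, leader payoff 3.
- R: BR = C, leader payoff 3.
- S: BR = D, leader payoff 1.
- T: BR = A, leader payoff 6.
Among 8, 3, 3, 1, 6, the best is 8 at P. Subgame-perfect outcome: (C, P) with payoffs (9, 8).

8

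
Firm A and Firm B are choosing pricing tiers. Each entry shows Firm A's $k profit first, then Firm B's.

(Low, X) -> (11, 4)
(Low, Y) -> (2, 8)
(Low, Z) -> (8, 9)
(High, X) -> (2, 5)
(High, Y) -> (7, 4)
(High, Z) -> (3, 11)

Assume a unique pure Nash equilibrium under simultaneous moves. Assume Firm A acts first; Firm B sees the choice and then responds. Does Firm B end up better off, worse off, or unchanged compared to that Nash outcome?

unchanged

Backward induction with Firm A moving first.
- Low: Firm B compares 4, 8, 9 and picks Z; Firm A would get 8.
- High: Firm B compares 5, 4, 11 and picks Z; Firm A would get 3.
Firm A's induced payoffs are 8, 3, so Firm A commits to Low. Subgame-perfect outcome: (Low, Z) with payoffs (8, 9).
For the simultaneous game, intersect best replies.
Firm A's best replies: X→Low; Y→High; Z→Low.
Firm B's best replies: Low→Z; High→Z.
Only (Low, Z) has each player best-responding; Nash payoffs (8, 9).
Firm B earns 9 sequentially versus 9 at the Nash outcome: unchanged.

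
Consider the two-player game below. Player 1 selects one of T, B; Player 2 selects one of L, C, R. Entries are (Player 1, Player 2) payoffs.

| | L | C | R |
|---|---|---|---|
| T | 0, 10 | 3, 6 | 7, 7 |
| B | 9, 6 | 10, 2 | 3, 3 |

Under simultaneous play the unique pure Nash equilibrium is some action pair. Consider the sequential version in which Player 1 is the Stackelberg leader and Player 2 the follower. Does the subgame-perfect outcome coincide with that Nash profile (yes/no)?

Work backward from Player 2's decision.
- T: BR = L, leader payoff 0.
- B: BR = L, leader payoff 9.
Player 1's induced payoffs are 0, 9, so Player 1 commits to B. Subgame-perfect outcome: (B, L) with payoffs (9, 6).
For the simultaneous game, intersect best replies.
Player 1's best replies: L→B; C→B; R→T.
Player 2's best replies: T→L; B→L.
The unique mutual best reply is (B, L), giving (9, 6).
Sequential outcome (B, L) coincides with the Nash profile (B, L).

yes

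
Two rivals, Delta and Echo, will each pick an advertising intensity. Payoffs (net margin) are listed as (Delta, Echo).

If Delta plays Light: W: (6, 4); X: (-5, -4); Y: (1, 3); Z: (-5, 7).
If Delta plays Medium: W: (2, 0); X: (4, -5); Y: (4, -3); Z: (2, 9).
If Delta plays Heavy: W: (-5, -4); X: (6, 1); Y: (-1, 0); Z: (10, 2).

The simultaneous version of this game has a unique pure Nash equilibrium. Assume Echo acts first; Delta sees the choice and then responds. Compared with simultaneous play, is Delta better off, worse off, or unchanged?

worse off

Backward induction with Echo moving first.
- W → Delta plays Light (best of 6, 2, -5); Echo gets 4.
- X → Delta plays Heavy (best of -5, 4, 6); Echo gets 1.
- Y → Delta plays Medium (best of 1, 4, -1); Echo gets -3.
- Z → Delta plays Heavy (best of -5, 2, 10); Echo gets 2.
Echo's induced payoffs are 4, 1, -3, 2, so Echo commits to W. Subgame-perfect outcome: (Light, W) with payoffs (6, 4).
For the simultaneous game, intersect best replies.
Delta's best replies: W→Light; X→Heavy; Y→Medium; Z→Heavy.
Echo's best replies: Light→Z; Medium→Z; Heavy→Z.
The unique mutual best reply is (Heavy, Z), giving (10, 2).
Delta earns 6 sequentially versus 10 at the Nash outcome: worse off.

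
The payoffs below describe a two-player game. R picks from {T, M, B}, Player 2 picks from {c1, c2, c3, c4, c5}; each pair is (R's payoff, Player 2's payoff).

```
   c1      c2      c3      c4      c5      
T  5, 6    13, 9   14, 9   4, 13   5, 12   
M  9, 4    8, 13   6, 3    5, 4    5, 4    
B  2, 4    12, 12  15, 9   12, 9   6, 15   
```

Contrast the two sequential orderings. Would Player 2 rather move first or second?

If R leads: Player 2's best replies are T→c4, M→c2, B→c5; R's induced payoffs 4, 8, 6; outcome (M, c2), payoffs (8, 13).
If Player 2 leads: R's best replies are c1→M, c2→T, c3→B, c4→B, c5→B; Player 2's induced payoffs 4, 9, 9, 9, 15; outcome (B, c5), payoffs (6, 15).
Player 2 gets 15 moving first and 13 moving second, so Player 2 prefers to move first.

first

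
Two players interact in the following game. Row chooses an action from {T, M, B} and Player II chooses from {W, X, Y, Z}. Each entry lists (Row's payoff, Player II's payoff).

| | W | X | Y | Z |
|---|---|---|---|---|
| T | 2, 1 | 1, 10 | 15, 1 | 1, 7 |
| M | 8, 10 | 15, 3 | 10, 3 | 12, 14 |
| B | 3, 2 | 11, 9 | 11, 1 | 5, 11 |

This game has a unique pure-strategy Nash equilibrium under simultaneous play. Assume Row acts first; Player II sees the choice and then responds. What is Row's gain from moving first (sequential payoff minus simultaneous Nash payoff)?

0

Work backward from Player II's decision.
- T: Player II compares 1, 10, 1, 7 and picks X; Row would get 1.
- M: Player II compares 10, 3, 3, 14 and picks Z; Row would get 12.
- B: Player II compares 2, 9, 1, 11 and picks Z; Row would get 5.
Maximizing over 1, 12, 5, Row chooses M. Subgame-perfect outcome: (M, Z) with payoffs (12, 14).
Now find the simultaneous Nash equilibrium.
Row's best replies: W→M; X→M; Y→T; Z→M.
Player II's best replies: T→X; M→Z; B→Z.
The unique mutual best reply is (M, Z), giving (12, 14).
Row's commitment gain: 12 − 12 = 0.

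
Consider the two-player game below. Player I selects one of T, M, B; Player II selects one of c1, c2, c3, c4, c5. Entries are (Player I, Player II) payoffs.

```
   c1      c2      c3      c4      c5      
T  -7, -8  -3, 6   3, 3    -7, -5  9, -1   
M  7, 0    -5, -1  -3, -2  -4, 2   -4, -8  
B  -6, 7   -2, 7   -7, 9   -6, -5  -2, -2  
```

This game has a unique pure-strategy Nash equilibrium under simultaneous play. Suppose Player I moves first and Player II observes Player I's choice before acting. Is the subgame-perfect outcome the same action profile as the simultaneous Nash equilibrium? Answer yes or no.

Work backward from Player II's decision.
- T: BR = c2, leader payoff -3.
- M: BR = c4, leader payoff -4.
- B: BR = c3, leader payoff -7.
Among -3, -4, -7, the best is -3 at T. Subgame-perfect outcome: (T, c2) with payoffs (-3, 6).
For the simultaneous game, intersect best replies.
Player I's best replies: c1→M; c2→B; c3→T; c4→M; c5→T.
Player II's best replies: T→c2; M→c4; B→c3.
The unique mutual best reply is (M, c4), giving (-4, 2).
Sequential outcome (T, c2) differs from the Nash profile (M, c4).

no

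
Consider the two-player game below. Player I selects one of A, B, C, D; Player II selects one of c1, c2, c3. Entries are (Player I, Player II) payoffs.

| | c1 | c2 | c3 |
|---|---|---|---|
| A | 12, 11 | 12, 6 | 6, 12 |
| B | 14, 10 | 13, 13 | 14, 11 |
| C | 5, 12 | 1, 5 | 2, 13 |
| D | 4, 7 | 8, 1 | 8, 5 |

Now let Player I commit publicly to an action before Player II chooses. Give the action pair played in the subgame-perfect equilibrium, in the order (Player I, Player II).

Player II best-responds to each possible Player I move:
- A → Player II plays c3 (best of 11, 6, 12); Player I gets 6.
- B → Player II plays c2 (best of 10, 13, 11); Player I gets 13.
- C → Player II plays c3 (best of 12, 5, 13); Player I gets 2.
- D → Player II plays c1 (best of 7, 1, 5); Player I gets 4.
Player I's induced payoffs are 6, 13, 2, 4, so Player I commits to B. Subgame-perfect outcome: (B, c2) with payoffs (13, 13).

(B, c2)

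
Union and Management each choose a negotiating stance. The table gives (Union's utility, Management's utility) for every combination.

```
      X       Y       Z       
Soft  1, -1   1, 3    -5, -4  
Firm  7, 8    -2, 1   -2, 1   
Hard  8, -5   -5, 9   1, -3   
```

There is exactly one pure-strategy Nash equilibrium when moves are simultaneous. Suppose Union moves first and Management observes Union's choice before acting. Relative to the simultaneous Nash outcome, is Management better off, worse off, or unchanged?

better off

Backward induction with Union moving first.
- Soft → Management plays Y (best of -1, 3, -4); Union gets 1.
- Firm → Management plays X (best of 8, 1, 1); Union gets 7.
- Hard → Management plays Y (best of -5, 9, -3); Union gets -5.
Maximizing over 1, 7, -5, Union chooses Firm. Subgame-perfect outcome: (Firm, X) with payoffs (7, 8).
For the simultaneous game, intersect best replies.
Union's best replies: X→Hard; Y→Soft; Z→Hard.
Management's best replies: Soft→Y; Firm→X; Hard→Y.
The unique mutual best reply is (Soft, Y), giving (1, 3).
Management earns 8 sequentially versus 3 at the Nash outcome: better off.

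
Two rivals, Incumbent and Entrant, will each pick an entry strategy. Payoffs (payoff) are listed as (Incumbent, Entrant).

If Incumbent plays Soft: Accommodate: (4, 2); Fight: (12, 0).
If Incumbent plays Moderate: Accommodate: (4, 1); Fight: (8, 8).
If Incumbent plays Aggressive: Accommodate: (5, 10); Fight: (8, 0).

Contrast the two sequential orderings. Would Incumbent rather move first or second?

If Incumbent leads: Entrant's best replies are Soft→Accommodate, Moderate→Fight, Aggressive→Accommodate; Incumbent's induced payoffs 4, 8, 5; outcome (Moderate, Fight), payoffs (8, 8).
If Entrant leads: Incumbent's best replies are Accommodate→Aggressive, Fight→Soft; Entrant's induced payoffs 10, 0; outcome (Aggressive, Accommodate), payoffs (5, 10).
Incumbent gets 8 moving first and 5 moving second, so Incumbent prefers to move first.

first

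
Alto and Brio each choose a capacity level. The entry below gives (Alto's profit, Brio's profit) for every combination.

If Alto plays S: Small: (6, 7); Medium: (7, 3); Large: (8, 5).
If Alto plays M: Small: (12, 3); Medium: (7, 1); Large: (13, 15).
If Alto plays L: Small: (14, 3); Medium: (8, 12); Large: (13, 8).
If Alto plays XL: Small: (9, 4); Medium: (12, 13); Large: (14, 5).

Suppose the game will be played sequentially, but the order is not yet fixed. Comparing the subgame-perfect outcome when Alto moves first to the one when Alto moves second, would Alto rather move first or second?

If Alto leads: Brio's best replies are S→Small, M→Large, L→Medium, XL→Medium; Alto's induced payoffs 6, 13, 8, 12; outcome (M, Large), payoffs (13, 15).
If Brio leads: Alto's best replies are Small→L, Medium→XL, Large→XL; Brio's induced payoffs 3, 13, 5; outcome (XL, Medium), payoffs (12, 13).
Alto gets 13 moving first and 12 moving second, so Alto prefers to move first.

first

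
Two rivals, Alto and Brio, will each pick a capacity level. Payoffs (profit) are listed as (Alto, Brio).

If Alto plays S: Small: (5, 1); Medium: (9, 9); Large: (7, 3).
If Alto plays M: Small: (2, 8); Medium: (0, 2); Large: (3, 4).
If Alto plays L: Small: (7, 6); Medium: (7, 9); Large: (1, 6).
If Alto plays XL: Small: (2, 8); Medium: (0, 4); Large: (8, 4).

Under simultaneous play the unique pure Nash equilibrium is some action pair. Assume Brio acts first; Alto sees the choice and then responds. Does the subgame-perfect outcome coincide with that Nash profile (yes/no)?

yes

Backward induction with Brio moving first.
- Small → Alto plays L (best of 5, 2, 7, 2); Brio gets 6.
- Medium → Alto plays S (best of 9, 0, 7, 0); Brio gets 9.
- Large → Alto plays XL (best of 7, 3, 1, 8); Brio gets 4.
Maximizing over 6, 9, 4, Brio chooses Medium. Subgame-perfect outcome: (S, Medium) with payoffs (9, 9).
Under simultaneous play:
Alto's best replies: Small→L; Medium→S; Large→XL.
Brio's best replies: S→Medium; M→Small; L→Medium; XL→Small.
The unique mutual best reply is (S, Medium), giving (9, 9).
Sequential outcome (S, Medium) coincides with the Nash profile (S, Medium).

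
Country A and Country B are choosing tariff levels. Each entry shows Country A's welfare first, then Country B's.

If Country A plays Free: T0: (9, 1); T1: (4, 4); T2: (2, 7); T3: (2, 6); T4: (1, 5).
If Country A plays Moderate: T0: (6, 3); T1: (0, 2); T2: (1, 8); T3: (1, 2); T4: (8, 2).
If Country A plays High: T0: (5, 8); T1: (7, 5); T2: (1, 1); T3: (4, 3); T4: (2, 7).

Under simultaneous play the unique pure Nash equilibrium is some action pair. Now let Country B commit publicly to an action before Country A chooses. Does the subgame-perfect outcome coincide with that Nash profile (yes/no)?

Work backward from Country A's decision.
- T0: Country A compares 9, 6, 5 and picks Free; Country B would get 1.
- T1: Country A compares 4, 0, 7 and picks High; Country B would get 5.
- T2: Country A compares 2, 1, 1 and picks Free; Country B would get 7.
- T3: Country A compares 2, 1, 4 and picks High; Country B would get 3.
- T4: Country A compares 1, 8, 2 and picks Moderate; Country B would get 2.
Maximizing over 1, 5, 7, 3, 2, Country B chooses T2. Subgame-perfect outcome: (Free, T2) with payoffs (2, 7).
Under simultaneous play:
Country A's best replies: T0→Free; T1→High; T2→Free; T3→High; T4→Moderate.
Country B's best replies: Free→T2; Moderate→T2; High→T0.
The unique mutual best reply is (Free, T2), giving (2, 7).
Sequential outcome (Free, T2) coincides with the Nash profile (Free, T2).

yes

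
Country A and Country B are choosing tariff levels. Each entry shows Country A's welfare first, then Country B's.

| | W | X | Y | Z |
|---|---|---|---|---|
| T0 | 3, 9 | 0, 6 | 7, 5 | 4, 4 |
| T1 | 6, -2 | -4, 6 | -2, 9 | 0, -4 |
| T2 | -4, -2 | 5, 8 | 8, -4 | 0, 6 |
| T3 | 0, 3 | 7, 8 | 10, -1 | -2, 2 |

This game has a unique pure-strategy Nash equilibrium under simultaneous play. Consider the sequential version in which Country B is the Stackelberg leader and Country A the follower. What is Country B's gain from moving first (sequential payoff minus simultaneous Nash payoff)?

0

Backward induction with Country B moving first.
- W → Country A plays T1 (best of 3, 6, -4, 0); Country B gets -2.
- X → Country A plays T3 (best of 0, -4, 5, 7); Country B gets 8.
- Y → Country A plays T3 (best of 7, -2, 8, 10); Country B gets -1.
- Z → Country A plays T0 (best of 4, 0, 0, -2); Country B gets 4.
Among -2, 8, -1, 4, the best is 8 at X. Subgame-perfect outcome: (T3, X) with payoffs (7, 8).
For the simultaneous game, intersect best replies.
Country A's best replies: W→T1; X→T3; Y→T3; Z→T0.
Country B's best replies: T0→W; T1→Y; T2→X; T3→X.
Only (T3, X) has each player best-responding; Nash payoffs (7, 8).
Country B's commitment gain: 8 − 8 = 0.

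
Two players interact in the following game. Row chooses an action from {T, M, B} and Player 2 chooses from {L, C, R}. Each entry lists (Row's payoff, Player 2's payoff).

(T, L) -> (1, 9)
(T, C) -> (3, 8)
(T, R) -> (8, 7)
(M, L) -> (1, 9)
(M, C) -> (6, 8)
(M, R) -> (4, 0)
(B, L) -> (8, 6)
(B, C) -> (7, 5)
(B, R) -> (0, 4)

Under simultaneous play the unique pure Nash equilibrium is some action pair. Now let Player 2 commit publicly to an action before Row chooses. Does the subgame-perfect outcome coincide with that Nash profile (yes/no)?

no

Row best-responds to each possible Player 2 move:
- L → Row plays B (best of 1, 1, 8); Player 2 gets 6.
- C → Row plays B (best of 3, 6, 7); Player 2 gets 5.
- R → Row plays T (best of 8, 4, 0); Player 2 gets 7.
Among 6, 5, 7, the best is 7 at R. Subgame-perfect outcome: (T, R) with payoffs (8, 7).
Now find the simultaneous Nash equilibrium.
Row's best replies: L→B; C→B; R→T.
Player 2's best replies: T→L; M→L; B→L.
Only (B, L) has each player best-responding; Nash payoffs (8, 6).
Sequential outcome (T, R) differs from the Nash profile (B, L).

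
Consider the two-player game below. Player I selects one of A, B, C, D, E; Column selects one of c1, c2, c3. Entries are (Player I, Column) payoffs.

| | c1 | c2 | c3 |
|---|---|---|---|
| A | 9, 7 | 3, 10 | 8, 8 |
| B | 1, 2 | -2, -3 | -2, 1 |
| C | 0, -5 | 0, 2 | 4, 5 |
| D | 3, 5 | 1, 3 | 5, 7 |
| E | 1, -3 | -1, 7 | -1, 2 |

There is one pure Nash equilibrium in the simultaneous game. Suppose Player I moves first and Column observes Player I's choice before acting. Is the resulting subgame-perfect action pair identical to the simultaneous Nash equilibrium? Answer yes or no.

Work backward from Column's decision.
- A → Column plays c2 (best of 7, 10, 8); Player I gets 3.
- B → Column plays c1 (best of 2, -3, 1); Player I gets 1.
- C → Column plays c3 (best of -5, 2, 5); Player I gets 4.
- D → Column plays c3 (best of 5, 3, 7); Player I gets 5.
- E → Column plays c2 (best of -3, 7, 2); Player I gets -1.
Among 3, 1, 4, 5, -1, the best is 5 at D. Subgame-perfect outcome: (D, c3) with payoffs (5, 7).
Now find the simultaneous Nash equilibrium.
Player I's best replies: c1→A; c2→A; c3→A.
Column's best replies: A→c2; B→c1; C→c3; D→c3; E→c2.
Only (A, c2) has each player best-responding; Nash payoffs (3, 10).
Sequential outcome (D, c3) differs from the Nash profile (A, c2).

no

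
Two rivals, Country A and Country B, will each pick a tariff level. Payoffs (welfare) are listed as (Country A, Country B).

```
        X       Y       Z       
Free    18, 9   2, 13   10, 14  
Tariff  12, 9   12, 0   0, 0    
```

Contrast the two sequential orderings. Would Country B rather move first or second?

first

If Country A leads: Country B's best replies are Free→Z, Tariff→X; Country A's induced payoffs 10, 12; outcome (Tariff, X), payoffs (12, 9).
If Country B leads: Country A's best replies are X→Free, Y→Tariff, Z→Free; Country B's induced payoffs 9, 0, 14; outcome (Free, Z), payoffs (10, 14).
Country B gets 14 moving first and 9 moving second, so Country B prefers to move first.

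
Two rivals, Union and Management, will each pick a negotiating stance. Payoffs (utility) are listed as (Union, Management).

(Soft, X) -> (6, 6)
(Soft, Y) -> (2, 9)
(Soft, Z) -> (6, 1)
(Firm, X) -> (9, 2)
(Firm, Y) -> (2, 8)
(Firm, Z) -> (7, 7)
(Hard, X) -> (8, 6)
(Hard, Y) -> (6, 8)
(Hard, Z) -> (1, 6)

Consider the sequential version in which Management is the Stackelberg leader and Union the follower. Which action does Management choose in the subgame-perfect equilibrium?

Y

Solve by backward induction (Management leads).
- X: BR = Firm, leader payoff 2.
- Y: BR = Hard, leader payoff 8.
- Z: BR = Firm, leader payoff 7.
Management's induced payoffs are 2, 8, 7, so Management commits to Y. Subgame-perfect outcome: (Hard, Y) with payoffs (6, 8).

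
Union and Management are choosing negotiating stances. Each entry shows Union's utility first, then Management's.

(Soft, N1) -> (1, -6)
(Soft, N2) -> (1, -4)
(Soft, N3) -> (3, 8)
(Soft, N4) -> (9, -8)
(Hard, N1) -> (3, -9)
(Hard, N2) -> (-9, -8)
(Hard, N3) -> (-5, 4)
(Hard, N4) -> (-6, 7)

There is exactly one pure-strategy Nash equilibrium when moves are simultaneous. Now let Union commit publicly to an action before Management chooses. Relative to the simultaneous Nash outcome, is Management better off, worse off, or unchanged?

unchanged

Work backward from Management's decision.
- Soft: Management compares -6, -4, 8, -8 and picks N3; Union would get 3.
- Hard: Management compares -9, -8, 4, 7 and picks N4; Union would get -6.
Among 3, -6, the best is 3 at Soft. Subgame-perfect outcome: (Soft, N3) with payoffs (3, 8).
Now find the simultaneous Nash equilibrium.
Union's best replies: N1→Hard; N2→Soft; N3→Soft; N4→Soft.
Management's best replies: Soft→N3; Hard→N4.
Only (Soft, N3) has each player best-responding; Nash payoffs (3, 8).
Management earns 8 sequentially versus 8 at the Nash outcome: unchanged.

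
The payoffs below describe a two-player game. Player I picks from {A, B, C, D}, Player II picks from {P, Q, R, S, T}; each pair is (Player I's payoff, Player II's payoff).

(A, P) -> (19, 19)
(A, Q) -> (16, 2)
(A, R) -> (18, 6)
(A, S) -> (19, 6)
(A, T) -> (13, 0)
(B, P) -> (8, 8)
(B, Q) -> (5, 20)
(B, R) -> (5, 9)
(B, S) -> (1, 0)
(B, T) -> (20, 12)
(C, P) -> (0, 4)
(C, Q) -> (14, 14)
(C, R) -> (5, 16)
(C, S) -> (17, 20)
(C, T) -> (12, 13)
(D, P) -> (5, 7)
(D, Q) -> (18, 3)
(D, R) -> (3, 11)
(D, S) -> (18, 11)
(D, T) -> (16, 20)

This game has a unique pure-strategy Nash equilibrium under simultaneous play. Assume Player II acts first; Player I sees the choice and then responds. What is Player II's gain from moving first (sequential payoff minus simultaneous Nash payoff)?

0

Player I best-responds to each possible Player II move:
- P: BR = A, leader payoff 19.
- Q: BR = D, leader payoff 3.
- R: BR = A, leader payoff 6.
- S: BR = A, leader payoff 6.
- T: BR = B, leader payoff 12.
Player II's induced payoffs are 19, 3, 6, 6, 12, so Player II commits to P. Subgame-perfect outcome: (A, P) with payoffs (19, 19).
Now find the simultaneous Nash equilibrium.
Player I's best replies: P→A; Q→D; R→A; S→A; T→B.
Player II's best replies: A→P; B→Q; C→S; D→T.
The unique mutual best reply is (A, P), giving (19, 19).
Player II's commitment gain: 19 − 19 = 0.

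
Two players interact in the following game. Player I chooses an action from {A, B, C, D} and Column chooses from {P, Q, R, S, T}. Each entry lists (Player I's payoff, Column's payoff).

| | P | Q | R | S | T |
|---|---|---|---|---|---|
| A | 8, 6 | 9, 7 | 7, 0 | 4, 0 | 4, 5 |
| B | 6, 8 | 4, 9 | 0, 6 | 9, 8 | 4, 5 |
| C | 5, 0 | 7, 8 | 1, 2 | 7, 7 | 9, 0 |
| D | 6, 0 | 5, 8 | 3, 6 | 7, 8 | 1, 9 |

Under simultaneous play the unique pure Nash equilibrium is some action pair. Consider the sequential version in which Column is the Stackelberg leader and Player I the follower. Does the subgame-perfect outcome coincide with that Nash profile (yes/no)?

Backward induction with Column moving first.
- P: Player I compares 8, 6, 5, 6 and picks A; Column would get 6.
- Q: Player I compares 9, 4, 7, 5 and picks A; Column would get 7.
- R: Player I compares 7, 0, 1, 3 and picks A; Column would get 0.
- S: Player I compares 4, 9, 7, 7 and picks B; Column would get 8.
- T: Player I compares 4, 4, 9, 1 and picks C; Column would get 0.
Among 6, 7, 0, 8, 0, the best is 8 at S. Subgame-perfect outcome: (B, S) with payoffs (9, 8).
For the simultaneous game, intersect best replies.
Player I's best replies: P→A; Q→A; R→A; S→B; T→C.
Column's best replies: A→Q; B→Q; C→Q; D→T.
Only (A, Q) has each player best-responding; Nash payoffs (9, 7).
Sequential outcome (B, S) differs from the Nash profile (A, Q).

no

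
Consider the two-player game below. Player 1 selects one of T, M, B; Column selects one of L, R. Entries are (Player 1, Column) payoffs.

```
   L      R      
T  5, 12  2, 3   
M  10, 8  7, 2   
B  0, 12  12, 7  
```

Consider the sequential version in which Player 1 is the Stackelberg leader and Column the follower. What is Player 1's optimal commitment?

Solve by backward induction (Player 1 leads).
- T: BR = L, leader payoff 5.
- M: BR = L, leader payoff 10.
- B: BR = L, leader payoff 0.
Among 5, 10, 0, the best is 10 at M. Subgame-perfect outcome: (M, L) with payoffs (10, 8).

M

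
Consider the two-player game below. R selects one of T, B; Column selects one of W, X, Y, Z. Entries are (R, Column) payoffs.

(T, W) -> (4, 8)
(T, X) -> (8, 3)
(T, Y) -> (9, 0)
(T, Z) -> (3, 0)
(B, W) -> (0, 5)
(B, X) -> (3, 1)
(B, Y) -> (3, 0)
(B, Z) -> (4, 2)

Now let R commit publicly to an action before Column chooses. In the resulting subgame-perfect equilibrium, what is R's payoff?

Column best-responds to each possible R move:
- T → Column plays W (best of 8, 3, 0, 0); R gets 4.
- B → Column plays W (best of 5, 1, 0, 2); R gets 0.
Maximizing over 4, 0, R chooses T. Subgame-perfect outcome: (T, W) with payoffs (4, 8).

4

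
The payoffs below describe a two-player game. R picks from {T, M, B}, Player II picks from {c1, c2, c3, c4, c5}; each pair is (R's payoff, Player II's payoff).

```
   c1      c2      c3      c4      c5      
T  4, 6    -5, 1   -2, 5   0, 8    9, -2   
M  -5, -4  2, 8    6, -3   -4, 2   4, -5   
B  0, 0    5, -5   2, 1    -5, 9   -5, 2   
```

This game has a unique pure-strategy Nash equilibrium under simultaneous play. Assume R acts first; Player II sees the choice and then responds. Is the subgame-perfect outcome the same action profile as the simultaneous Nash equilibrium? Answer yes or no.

no

Solve by backward induction (R leads).
- T: Player II compares 6, 1, 5, 8, -2 and picks c4; R would get 0.
- M: Player II compares -4, 8, -3, 2, -5 and picks c2; R would get 2.
- B: Player II compares 0, -5, 1, 9, 2 and picks c4; R would get -5.
Maximizing over 0, 2, -5, R chooses M. Subgame-perfect outcome: (M, c2) with payoffs (2, 8).
Under simultaneous play:
R's best replies: c1→T; c2→B; c3→M; c4→T; c5→T.
Player II's best replies: T→c4; M→c2; B→c4.
Only (T, c4) has each player best-responding; Nash payoffs (0, 8).
Sequential outcome (M, c2) differs from the Nash profile (T, c4).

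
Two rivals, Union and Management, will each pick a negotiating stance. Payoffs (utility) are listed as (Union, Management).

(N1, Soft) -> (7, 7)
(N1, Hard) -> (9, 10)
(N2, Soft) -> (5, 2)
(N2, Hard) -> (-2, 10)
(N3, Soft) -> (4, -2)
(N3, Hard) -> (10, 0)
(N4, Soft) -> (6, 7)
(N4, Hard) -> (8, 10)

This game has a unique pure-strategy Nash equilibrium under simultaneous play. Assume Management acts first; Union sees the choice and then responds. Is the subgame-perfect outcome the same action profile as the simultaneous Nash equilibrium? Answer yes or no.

Backward induction with Management moving first.
- Soft: Union compares 7, 5, 4, 6 and picks N1; Management would get 7.
- Hard: Union compares 9, -2, 10, 8 and picks N3; Management would get 0.
Management's induced payoffs are 7, 0, so Management commits to Soft. Subgame-perfect outcome: (N1, Soft) with payoffs (7, 7).
For the simultaneous game, intersect best replies.
Union's best replies: Soft→N1; Hard→N3.
Management's best replies: N1→Hard; N2→Hard; N3→Hard; N4→Hard.
The unique mutual best reply is (N3, Hard), giving (10, 0).
Sequential outcome (N1, Soft) differs from the Nash profile (N3, Hard).

no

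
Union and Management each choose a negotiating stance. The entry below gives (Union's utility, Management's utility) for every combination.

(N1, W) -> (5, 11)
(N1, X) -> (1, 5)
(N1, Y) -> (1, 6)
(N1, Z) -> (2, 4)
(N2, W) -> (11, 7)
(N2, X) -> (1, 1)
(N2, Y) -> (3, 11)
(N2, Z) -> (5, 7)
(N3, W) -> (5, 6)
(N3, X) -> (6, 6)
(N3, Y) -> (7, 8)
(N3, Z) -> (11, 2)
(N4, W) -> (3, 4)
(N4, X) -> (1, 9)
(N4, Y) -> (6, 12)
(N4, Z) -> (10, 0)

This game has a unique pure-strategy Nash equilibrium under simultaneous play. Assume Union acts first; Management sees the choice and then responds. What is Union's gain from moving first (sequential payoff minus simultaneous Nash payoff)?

Backward induction with Union moving first.
- N1: BR = W, leader payoff 5.
- N2: BR = Y, leader payoff 3.
- N3: BR = Y, leader payoff 7.
- N4: BR = Y, leader payoff 6.
Union's induced payoffs are 5, 3, 7, 6, so Union commits to N3. Subgame-perfect outcome: (N3, Y) with payoffs (7, 8).
Under simultaneous play:
Union's best replies: W→N2; X→N3; Y→N3; Z→N3.
Management's best replies: N1→W; N2→Y; N3→Y; N4→Y.
Only (N3, Y) has each player best-responding; Nash payoffs (7, 8).
Union's commitment gain: 7 − 7 = 0.

0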